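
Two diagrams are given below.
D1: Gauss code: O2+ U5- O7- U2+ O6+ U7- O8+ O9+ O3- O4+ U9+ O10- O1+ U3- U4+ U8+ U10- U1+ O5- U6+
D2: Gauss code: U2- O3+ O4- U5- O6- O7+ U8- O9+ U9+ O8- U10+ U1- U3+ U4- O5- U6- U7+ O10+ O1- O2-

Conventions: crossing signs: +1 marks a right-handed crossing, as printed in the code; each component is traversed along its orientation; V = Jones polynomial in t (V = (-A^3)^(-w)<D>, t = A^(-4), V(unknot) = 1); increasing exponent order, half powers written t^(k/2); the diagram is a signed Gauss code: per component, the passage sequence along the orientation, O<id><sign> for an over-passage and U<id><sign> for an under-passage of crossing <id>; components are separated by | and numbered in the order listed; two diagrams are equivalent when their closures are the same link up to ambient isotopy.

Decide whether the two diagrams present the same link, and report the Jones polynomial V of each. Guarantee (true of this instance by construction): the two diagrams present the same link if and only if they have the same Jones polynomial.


same link: no
V(D1) = t^-2 - t^-1 + 1 - t + t^2  [10 crossings, <D> = A^-2 - A^2 + A^6 - A^10 + A^14, w = +2]
V(D2) = 1  [10 crossings, <D> = A^-6, w = -2]
insight: 2 classes among 2 diagrams; unequal V(t) rules out equality


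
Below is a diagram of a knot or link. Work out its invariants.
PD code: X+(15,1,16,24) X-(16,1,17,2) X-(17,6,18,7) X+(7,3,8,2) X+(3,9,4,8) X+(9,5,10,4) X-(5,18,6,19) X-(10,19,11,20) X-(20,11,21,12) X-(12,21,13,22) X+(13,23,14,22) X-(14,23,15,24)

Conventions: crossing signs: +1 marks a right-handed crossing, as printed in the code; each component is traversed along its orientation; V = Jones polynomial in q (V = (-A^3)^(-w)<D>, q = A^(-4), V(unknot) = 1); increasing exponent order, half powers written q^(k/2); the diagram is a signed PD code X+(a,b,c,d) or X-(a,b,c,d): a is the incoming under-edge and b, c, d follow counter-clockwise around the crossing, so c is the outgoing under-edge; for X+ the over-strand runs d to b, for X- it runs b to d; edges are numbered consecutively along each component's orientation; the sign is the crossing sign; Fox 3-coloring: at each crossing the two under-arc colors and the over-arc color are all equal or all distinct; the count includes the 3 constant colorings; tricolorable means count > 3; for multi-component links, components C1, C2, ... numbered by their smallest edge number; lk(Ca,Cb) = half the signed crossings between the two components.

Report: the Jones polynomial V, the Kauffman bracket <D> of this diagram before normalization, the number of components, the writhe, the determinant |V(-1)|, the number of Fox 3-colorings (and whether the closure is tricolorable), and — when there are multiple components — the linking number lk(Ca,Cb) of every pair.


V(q) = -q^-5 + q^-4 - q^-3 + 2q^-2 - q^-1 + 2 - q
bracket: -A^-10 + 2A^-6 - A^-2 + 2A^2 - A^6 + A^10 - A^14, w = -2
1 component, writhe -2, over 12 crossings
det 9, colorings 9 of 3^12 — tricolorable
observation: the span of V is 6, forcing >= 6 crossings in any diagram


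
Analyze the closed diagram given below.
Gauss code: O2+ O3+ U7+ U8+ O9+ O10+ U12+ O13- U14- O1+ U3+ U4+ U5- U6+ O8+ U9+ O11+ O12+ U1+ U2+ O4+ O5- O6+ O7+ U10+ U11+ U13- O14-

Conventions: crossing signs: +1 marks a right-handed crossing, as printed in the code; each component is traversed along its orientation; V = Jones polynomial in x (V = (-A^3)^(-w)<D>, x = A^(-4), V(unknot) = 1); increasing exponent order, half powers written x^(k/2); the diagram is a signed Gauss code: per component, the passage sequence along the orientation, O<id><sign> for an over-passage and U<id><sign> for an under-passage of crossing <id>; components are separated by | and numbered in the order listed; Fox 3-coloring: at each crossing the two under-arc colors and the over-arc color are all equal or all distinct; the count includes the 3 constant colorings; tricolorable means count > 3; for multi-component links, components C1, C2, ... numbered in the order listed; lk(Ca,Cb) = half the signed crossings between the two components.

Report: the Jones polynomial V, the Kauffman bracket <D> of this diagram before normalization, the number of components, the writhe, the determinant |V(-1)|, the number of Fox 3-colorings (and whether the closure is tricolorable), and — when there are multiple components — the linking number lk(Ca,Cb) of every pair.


V(x) = x^3 + x^5 - x^8
bracket: -A^-8 + A^4 + A^12, w = +8
1 component, writhe +8, over 14 crossings
det 3, colorings 9 of 3^14 — tricolorable
observation: w = +8 (over 14 crossings) is diagram-only; (-A^3)^(-8) removes it from V


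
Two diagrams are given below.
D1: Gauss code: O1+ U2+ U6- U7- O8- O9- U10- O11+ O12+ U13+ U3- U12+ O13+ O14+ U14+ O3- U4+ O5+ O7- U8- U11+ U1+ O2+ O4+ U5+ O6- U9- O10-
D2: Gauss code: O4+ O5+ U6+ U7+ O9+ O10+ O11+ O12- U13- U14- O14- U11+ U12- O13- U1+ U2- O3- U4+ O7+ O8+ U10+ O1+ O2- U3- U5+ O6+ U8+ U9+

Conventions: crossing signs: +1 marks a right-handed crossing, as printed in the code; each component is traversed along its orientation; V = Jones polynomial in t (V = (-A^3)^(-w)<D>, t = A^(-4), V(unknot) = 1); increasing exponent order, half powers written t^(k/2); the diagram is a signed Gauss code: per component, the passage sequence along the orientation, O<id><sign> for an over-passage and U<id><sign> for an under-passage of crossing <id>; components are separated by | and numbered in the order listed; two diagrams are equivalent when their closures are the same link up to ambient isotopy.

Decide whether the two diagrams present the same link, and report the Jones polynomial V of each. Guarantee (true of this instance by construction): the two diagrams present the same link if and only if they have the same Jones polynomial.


equivalent: no
V(D1) = -t^-3 + t^-2 - t^-1 + 3 - t + t^2 - t^3  (w +2, c 14, <D> = -A^-6 + A^-2 - A^2 + 3A^6 - A^10 + A^14 - A^18)
V(D2) = t^2 + t^4 - t^5 + t^6 - t^7  (w +4, c 14, <D> = -A^-16 + A^-12 - A^-8 + A^-4 + A^4)
why: 2 values of V(t) split the 2 diagrams


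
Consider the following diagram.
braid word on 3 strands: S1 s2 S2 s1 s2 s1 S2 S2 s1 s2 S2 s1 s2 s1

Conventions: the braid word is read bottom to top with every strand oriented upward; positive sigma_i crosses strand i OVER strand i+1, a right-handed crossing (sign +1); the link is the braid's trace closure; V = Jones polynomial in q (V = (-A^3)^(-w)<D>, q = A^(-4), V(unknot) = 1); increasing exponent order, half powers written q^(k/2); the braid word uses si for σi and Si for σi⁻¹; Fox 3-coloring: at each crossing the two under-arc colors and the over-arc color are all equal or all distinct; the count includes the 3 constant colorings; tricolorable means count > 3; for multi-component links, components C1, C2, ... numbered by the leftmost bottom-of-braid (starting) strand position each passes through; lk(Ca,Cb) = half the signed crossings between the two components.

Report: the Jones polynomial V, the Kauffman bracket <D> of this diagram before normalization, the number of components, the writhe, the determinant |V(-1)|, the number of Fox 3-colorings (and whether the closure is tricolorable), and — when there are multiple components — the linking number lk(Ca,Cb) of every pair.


V = q - q^2 + 2q^3 - q^4 + q^5 - q^6
<D> = -A^-12 + A^-8 - A^-4 + 2 - A^4 + A^8 (w = +4)
1 component over 14 crossings, w = +4
3 Fox colorings among 3^14, |V(-1)| = 7: not tricolorable
why: w = +4 (over 14 crossings) is diagram-only; (-A^3)^(-4) removes it from V


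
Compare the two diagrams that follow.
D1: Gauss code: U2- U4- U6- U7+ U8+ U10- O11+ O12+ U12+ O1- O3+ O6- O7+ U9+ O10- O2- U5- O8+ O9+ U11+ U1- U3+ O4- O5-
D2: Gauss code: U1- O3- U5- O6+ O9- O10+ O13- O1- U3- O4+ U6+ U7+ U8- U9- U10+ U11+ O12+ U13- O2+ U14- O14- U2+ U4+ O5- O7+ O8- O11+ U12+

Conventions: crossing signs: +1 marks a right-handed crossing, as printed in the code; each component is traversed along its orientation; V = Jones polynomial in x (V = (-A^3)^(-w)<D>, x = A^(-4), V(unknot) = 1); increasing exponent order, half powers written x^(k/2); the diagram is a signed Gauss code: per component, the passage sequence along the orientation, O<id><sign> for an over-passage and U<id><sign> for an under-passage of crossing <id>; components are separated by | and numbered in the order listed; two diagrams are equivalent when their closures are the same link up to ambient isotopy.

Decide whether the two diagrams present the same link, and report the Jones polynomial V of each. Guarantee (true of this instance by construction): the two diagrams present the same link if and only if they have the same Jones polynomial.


equivalent: no
D1 (bracket A^-8 - A^-4 + 1 - A^4 + A^8; 12 crossings at w = 0): V = x^-2 - x^-1 + 1 - x + x^2
V(D2) = -x^-3 + 2x^-2 - 2x^-1 + 3 - 2x + 2x^2 - x^3  [14 crossings, <D> = -A^-12 + 2A^-8 - 2A^-4 + 3 - 2A^4 + 2A^8 - A^12, w = 0]
observation: comparing 2 Jones polynomials yields 2 groups


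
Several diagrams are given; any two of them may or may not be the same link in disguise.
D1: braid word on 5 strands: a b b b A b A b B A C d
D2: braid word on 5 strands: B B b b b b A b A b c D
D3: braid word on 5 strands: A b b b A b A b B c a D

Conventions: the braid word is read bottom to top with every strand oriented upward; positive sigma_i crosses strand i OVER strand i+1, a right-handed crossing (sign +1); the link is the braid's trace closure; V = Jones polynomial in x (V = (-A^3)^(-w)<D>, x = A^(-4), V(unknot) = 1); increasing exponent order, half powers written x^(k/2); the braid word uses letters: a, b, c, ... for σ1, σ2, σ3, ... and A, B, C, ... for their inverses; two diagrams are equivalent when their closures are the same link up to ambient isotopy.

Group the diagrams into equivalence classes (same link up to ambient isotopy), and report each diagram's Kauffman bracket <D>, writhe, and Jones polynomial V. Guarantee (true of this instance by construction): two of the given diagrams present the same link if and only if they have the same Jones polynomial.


equivalence classes: {D1, D2, D3}
D1 (bracket A^-14 - 2A^-10 + 2A^-6 - 2A^-2 + 2A^2 - A^6 + A^10; 12 crossings at w = +2): V = x^-1 - 1 + 2x - 2x^2 + 2x^3 - 2x^4 + x^5
V(D2) = x^-1 - 1 + 2x - 2x^2 + 2x^3 - 2x^4 + x^5  (w +2, c 12, <D> = A^-14 - 2A^-10 + 2A^-6 - 2A^-2 + 2A^2 - A^6 + A^10)
V(D3) = x^-1 - 1 + 2x - 2x^2 + 2x^3 - 2x^4 + x^5  (w +2, c 12, <D> = A^-14 - 2A^-10 + 2A^-6 - 2A^-2 + 2A^2 - A^6 + A^10)
observation: all 3 diagrams share one V(x), hence one class


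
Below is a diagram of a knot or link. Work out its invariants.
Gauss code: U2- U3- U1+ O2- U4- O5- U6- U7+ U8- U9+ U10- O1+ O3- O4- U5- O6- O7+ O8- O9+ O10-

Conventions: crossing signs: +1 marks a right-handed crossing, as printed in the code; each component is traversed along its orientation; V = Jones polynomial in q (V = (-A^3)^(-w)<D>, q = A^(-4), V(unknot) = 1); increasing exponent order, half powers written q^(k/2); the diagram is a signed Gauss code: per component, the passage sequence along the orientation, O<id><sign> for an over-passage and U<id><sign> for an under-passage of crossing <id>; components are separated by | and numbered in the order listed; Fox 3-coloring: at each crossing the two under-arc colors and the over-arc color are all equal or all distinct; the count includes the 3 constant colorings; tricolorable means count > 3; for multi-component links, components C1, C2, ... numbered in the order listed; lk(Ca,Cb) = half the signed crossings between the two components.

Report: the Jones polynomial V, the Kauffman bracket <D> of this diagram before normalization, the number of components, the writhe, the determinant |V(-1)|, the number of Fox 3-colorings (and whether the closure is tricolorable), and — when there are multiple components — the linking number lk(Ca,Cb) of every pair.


V = -q^-4 + q^-3 + q^-1
<D> = A^-8 + 1 - A^4 (w = -4)
1 component over 10 crossings, w = -4
9 Fox colorings among 3^10, |V(-1)| = 3: tricolorable
why: V spans 3 powers of q: at least 3 crossings in any diagram


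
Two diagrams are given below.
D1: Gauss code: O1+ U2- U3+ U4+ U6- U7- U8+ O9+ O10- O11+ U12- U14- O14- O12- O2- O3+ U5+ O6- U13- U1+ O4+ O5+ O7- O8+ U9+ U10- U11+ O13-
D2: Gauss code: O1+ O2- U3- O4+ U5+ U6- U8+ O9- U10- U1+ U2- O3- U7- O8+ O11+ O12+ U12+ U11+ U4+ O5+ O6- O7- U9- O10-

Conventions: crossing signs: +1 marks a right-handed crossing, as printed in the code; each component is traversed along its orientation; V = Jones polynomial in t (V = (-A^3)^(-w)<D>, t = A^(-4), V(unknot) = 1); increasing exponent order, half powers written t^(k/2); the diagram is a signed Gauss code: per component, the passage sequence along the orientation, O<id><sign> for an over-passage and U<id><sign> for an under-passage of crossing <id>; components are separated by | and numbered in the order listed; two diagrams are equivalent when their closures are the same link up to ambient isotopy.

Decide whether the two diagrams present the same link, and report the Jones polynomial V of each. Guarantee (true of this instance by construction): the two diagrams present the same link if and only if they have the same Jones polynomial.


equivalent: no
V(D1) = 1  (w 0, c 14, <D> = 1)
D2 (bracket A^-4 - 1 + 2A^4 - 2A^8 + 2A^12 - 2A^16 + A^20; 12 crossings at w = 0): V = t^-5 - 2t^-4 + 2t^-3 - 2t^-2 + 2t^-1 - 1 + t
why: 2 classes among 2 diagrams; unequal V(t) rules out equality


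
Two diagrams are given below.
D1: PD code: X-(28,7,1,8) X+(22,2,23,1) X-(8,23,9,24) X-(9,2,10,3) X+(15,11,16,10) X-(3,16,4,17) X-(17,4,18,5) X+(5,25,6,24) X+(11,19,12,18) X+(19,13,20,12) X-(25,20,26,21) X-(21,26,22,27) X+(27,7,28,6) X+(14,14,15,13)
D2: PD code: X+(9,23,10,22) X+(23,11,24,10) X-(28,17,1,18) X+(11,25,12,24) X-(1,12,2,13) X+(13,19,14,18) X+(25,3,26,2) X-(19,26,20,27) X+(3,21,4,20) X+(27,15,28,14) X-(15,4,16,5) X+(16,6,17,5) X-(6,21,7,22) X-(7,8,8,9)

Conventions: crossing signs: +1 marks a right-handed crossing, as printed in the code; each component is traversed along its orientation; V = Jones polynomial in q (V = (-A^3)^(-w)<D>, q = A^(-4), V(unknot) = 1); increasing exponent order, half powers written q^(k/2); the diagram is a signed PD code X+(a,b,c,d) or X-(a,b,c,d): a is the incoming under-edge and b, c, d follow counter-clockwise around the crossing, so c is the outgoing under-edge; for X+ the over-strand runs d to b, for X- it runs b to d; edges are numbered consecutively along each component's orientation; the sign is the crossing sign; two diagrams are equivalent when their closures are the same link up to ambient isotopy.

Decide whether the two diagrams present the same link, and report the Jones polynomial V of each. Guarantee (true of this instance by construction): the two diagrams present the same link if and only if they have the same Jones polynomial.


equivalent: no
V(D1) = -q^-3 + 2q^-2 - 2q^-1 + 3 - 2q + 2q^2 - q^3  (w 0, c 14, <D> = -A^-12 + 2A^-8 - 2A^-4 + 3 - 2A^4 + 2A^8 - A^12)
D2 (bracket A^-14 - 2A^-10 + 2A^-6 - 2A^-2 + 2A^2 - A^6 + A^10; 14 crossings at w = +2): V = q^-1 - 1 + 2q - 2q^2 + 2q^3 - 2q^4 + q^5
why: 2 values of V(q) split the 2 diagrams


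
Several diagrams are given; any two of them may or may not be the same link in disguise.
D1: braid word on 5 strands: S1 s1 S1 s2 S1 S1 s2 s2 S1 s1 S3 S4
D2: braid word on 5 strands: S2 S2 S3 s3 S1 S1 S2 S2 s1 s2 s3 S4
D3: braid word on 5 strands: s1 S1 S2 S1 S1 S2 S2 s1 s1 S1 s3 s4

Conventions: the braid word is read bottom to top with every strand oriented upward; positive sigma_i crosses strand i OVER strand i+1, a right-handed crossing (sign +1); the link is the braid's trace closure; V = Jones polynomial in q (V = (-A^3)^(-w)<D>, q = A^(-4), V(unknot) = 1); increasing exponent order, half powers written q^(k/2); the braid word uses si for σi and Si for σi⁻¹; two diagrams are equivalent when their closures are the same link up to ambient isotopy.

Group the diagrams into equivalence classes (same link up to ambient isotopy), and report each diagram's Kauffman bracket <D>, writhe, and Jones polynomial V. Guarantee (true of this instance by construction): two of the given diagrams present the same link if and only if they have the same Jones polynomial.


equivalence classes: {D1} | {D2, D3}
D1 (bracket -A^-18 + 2A^-14 - 2A^-10 + 3A^-6 - 2A^-2 + 2A^2 - A^6; 12 crossings at w = -2): V = -q^-3 + 2q^-2 - 2q^-1 + 3 - 2q + 2q^2 - q^3
V(D2) = -q^-6 + q^-5 - q^-4 + 2q^-3 - q^-2 + q^-1  (w -4, c 12, <D> = A^-8 - A^-4 + 2 - A^4 + A^8 - A^12)
V(D3) = -q^-6 + q^-5 - q^-4 + 2q^-3 - q^-2 + q^-1  [12 crossings, <D> = A^-2 - A^2 + 2A^6 - A^10 + A^14 - A^18, w = -2]
key observation: comparing 3 Jones polynomials yields 2 groups


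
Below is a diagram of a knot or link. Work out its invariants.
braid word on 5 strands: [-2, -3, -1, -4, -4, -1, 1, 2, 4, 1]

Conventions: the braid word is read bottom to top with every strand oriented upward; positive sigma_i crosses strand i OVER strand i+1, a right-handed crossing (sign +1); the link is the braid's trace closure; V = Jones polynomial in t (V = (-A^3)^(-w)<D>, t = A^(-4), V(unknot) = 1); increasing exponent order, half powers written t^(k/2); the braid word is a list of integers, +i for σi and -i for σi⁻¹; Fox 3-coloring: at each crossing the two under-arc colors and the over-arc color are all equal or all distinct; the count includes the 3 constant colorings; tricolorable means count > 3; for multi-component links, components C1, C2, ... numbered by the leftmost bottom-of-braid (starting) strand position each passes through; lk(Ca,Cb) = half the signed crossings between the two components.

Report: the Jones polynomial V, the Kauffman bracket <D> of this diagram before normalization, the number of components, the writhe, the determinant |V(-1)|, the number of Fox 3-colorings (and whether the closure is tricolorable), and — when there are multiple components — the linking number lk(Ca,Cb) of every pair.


V(t) = 1
bracket: A^-6, w = -2
1 component, writhe -2, over 10 crossings
det 1, colorings 3 of 3^10 — not tricolorable
observation: |V(-1)| = 1: so not tricolorable, since 3 does not divide 1


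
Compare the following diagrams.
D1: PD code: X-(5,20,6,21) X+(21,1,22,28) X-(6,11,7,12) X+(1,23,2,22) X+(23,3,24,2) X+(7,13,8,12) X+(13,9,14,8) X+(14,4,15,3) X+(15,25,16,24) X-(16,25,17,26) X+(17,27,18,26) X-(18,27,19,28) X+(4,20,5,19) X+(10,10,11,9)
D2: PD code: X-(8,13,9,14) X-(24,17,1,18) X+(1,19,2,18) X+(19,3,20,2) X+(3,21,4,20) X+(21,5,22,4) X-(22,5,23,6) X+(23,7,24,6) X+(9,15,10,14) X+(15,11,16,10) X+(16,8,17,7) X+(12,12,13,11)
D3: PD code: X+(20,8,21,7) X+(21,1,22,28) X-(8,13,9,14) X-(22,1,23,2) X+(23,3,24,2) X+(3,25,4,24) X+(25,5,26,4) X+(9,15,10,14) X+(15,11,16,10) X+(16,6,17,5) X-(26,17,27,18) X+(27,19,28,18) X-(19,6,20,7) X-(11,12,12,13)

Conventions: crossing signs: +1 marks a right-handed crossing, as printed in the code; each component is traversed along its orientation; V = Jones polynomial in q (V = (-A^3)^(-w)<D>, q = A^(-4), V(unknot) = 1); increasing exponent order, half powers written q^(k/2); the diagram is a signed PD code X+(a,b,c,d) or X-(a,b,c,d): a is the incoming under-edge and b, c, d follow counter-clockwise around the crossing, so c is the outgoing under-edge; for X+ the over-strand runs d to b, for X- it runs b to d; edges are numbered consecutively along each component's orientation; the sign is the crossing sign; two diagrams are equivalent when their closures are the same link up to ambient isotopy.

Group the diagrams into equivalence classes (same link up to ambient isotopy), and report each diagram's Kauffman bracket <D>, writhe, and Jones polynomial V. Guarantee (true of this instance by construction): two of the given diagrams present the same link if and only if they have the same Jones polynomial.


classes: {D1, D2, D3}
V(D1) = q + q^3 - q^4  [14 crossings, <D> = -A^2 + A^6 + A^14, w = +6]
D2 (bracket -A^2 + A^6 + A^14; 12 crossings at w = +6): V = q + q^3 - q^4
D3 (bracket -A^-4 + 1 + A^8; 14 crossings at w = +4): V = q + q^3 - q^4
note: one V(q) for all 3 diagrams — one class (guaranteed)


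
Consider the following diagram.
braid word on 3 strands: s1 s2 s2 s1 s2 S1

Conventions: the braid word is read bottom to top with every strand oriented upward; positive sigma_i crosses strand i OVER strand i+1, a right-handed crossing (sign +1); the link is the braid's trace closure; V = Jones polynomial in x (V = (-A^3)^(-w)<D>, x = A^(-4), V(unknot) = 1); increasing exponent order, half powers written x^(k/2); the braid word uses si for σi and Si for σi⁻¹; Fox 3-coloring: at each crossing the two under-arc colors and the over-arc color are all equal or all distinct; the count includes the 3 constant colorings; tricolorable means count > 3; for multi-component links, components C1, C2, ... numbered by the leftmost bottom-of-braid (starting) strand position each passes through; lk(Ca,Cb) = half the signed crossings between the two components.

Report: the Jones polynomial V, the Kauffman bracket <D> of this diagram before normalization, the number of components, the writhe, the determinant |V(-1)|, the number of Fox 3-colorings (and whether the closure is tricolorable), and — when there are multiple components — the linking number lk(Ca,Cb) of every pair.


Jones polynomial: V(x) = x + x^3 - x^4
<D> = -A^-4 + 1 + A^8; writhe +4
components 1, writhe +4 (6 crossings)
3-colorings: 9 of 3^6, det 3 — tricolorable
note: w = +4 (over 6 crossings) is diagram-only; (-A^3)^(-4) removes it from V


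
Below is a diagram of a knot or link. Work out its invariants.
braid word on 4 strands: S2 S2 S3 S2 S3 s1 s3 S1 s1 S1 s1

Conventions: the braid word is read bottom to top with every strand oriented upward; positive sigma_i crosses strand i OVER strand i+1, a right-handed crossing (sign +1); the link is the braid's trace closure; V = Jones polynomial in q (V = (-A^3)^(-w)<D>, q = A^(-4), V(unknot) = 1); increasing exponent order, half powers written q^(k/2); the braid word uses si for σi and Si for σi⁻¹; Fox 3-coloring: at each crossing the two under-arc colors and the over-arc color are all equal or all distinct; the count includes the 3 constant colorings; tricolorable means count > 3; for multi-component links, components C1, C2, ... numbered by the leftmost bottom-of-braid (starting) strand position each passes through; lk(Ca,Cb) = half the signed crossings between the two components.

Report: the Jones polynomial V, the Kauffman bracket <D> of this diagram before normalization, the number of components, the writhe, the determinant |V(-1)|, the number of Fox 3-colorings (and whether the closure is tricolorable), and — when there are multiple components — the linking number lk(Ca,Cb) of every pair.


V(q) = -q^-4 + q^-3 + q^-1
bracket: -A^-5 - A^3 + A^7, w = -3
1 component, writhe -3, over 11 crossings
det 3, colorings 9 of 3^11 — tricolorable
observation: w = -3 (over 11 crossings) is diagram-only; (-A^3)^(3) removes it from V


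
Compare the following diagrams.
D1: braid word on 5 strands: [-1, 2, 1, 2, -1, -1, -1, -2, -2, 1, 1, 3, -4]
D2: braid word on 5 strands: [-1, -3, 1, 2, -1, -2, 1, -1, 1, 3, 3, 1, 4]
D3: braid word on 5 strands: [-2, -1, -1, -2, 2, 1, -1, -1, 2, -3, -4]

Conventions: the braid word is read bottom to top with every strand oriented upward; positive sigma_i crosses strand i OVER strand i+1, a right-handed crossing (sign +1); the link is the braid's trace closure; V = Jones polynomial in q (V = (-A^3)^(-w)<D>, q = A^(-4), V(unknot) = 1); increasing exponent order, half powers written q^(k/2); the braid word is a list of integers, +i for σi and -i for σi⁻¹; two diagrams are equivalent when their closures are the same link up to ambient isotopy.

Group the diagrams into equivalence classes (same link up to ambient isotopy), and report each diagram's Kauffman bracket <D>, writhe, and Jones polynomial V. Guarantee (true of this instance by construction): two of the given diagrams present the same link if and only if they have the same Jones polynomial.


classes: {D1} | {D2} | {D3}
V(D1) = q^(-7/2) - 2q^(-5/2) + q^(-3/2) - 2q^(-1/2) + q^(1/2) - q^(3/2)  [13 crossings, <D> = A^-9 - A^-5 + 2A^-1 - A^3 + 2A^7 - A^11, w = -1]
V(D2) = -q^(1/2) - q^(5/2)  [13 crossings, <D> = A^-1 + A^7, w = +3]
V(D3) = q^(-9/2) - q^(-5/2) - q^(-3/2) - q^(-1/2)  [11 crossings, <D> = A^-13 + A^-9 + A^-5 - A^3, w = -5]
note: 3 values of V(q) split the 3 diagrams


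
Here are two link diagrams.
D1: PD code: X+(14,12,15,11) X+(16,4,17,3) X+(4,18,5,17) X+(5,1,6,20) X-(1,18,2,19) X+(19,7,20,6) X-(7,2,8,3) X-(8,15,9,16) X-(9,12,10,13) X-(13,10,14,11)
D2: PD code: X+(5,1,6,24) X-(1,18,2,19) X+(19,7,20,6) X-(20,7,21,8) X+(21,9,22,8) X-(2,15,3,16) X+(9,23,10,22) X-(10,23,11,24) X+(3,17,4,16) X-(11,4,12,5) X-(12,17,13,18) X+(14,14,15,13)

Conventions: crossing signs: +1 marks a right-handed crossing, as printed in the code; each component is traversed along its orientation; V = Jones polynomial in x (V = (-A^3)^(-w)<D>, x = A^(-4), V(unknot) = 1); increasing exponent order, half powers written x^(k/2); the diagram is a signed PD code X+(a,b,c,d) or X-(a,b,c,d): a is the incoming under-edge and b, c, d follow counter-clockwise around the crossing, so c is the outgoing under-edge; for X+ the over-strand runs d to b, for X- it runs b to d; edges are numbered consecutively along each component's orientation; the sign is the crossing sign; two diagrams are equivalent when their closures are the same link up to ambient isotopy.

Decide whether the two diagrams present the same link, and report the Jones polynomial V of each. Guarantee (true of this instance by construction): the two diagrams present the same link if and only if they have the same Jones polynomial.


equivalent: no
D1 (bracket 1; 10 crossings at w = 0): V = 1
D2 (bracket A^-8 - A^-4 + 1 - A^4 + A^8; 12 crossings at w = 0): V = x^-2 - x^-1 + 1 - x + x^2
key observation: 2 values of V(x) split the 2 diagrams


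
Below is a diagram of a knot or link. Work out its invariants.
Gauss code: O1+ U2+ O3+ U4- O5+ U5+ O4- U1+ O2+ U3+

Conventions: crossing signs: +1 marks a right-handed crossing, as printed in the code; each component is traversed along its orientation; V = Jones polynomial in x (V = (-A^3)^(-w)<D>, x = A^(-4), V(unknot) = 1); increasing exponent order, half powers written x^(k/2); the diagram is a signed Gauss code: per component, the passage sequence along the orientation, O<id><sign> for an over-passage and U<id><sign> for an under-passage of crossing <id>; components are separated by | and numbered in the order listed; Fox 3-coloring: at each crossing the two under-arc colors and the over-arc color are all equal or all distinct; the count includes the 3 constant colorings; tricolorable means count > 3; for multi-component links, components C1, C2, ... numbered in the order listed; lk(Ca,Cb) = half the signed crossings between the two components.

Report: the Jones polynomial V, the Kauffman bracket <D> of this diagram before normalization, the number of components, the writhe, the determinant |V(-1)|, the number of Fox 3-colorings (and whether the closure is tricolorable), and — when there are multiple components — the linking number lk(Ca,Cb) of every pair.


V = x + x^3 - x^4
<D> = A^-7 - A^-3 - A^5 (w = +3)
1 component over 5 crossings, w = +3
9 Fox colorings among 3^5, |V(-1)| = 3: tricolorable
why: V spans 3 powers of x: at least 3 crossings in any diagram


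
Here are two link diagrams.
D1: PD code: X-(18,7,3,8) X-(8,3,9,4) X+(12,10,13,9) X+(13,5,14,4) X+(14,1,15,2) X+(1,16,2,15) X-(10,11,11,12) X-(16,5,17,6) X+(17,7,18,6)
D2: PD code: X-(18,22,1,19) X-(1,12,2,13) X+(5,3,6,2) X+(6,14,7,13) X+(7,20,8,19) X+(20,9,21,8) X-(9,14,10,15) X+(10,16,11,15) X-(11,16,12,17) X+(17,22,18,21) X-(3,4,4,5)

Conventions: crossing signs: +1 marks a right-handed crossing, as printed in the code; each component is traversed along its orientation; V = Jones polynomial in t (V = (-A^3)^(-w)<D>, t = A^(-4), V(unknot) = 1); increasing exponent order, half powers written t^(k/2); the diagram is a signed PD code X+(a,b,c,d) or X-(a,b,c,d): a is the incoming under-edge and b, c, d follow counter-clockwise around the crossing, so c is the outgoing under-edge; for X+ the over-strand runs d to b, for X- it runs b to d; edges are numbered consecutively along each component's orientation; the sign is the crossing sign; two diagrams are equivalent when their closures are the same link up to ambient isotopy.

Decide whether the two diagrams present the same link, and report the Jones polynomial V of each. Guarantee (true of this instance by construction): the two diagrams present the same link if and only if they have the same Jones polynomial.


equivalent: yes
D1 (bracket A^-7 + A; 9 crossings at w = +1): V = -t^(1/2) - t^(5/2)
D2 (bracket A^-7 + A; 11 crossings at w = +1): V = -t^(1/2) - t^(5/2)
key observation: Reidemeister moves carry D1 (9 crossings) to D2 (11)


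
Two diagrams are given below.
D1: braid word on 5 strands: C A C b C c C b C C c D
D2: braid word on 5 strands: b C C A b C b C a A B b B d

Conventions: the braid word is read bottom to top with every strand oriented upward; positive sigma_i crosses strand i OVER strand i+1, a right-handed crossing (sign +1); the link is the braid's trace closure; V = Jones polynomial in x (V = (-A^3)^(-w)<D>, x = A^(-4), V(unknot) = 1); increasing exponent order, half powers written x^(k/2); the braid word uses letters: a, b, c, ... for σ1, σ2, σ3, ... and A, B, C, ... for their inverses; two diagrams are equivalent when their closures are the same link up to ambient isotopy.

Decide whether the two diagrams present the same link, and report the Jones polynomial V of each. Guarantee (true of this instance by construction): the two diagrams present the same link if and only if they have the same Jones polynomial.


equivalent: yes
V(D1) = x^-5 - 2x^-4 + 2x^-3 - 2x^-2 + 2x^-1 - 1 + x  (w -4, c 12, <D> = A^-16 - A^-12 + 2A^-8 - 2A^-4 + 2 - 2A^4 + A^8)
V(D2) = x^-5 - 2x^-4 + 2x^-3 - 2x^-2 + 2x^-1 - 1 + x  [14 crossings, <D> = A^-10 - A^-6 + 2A^-2 - 2A^2 + 2A^6 - 2A^10 + A^14, w = -2]
key observation: all 2 diagrams share one V(x), hence one class


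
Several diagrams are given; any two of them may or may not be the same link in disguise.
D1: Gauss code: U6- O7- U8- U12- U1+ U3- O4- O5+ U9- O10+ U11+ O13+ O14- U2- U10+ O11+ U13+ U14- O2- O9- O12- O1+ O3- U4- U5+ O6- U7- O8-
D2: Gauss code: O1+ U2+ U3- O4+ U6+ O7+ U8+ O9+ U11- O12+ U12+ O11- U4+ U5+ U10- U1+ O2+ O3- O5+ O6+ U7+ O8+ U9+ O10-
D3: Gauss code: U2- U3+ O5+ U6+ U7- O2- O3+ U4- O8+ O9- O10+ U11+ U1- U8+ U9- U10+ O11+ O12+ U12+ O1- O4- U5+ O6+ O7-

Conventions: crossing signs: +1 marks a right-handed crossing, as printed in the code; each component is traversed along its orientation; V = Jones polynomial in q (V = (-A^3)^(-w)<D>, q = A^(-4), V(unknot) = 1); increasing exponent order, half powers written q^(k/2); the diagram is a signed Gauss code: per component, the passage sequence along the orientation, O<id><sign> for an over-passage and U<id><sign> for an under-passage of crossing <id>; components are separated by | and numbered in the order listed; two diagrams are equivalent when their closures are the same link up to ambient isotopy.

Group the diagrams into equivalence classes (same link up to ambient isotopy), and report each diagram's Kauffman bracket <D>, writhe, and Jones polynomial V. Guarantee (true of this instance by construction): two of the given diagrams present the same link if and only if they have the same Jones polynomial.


classes: {D1} | {D2} | {D3}
V(D1) = -q^-4 + q^-3 + q^-1  [14 crossings, <D> = A^-8 + 1 - A^4, w = -4]
V(D2) = q^2 + q^4 - q^5 + q^6 - q^7  [12 crossings, <D> = -A^-10 + A^-6 - A^-2 + A^2 + A^10, w = +6]
V(D3) = 1  (w +2, c 12, <D> = A^6)
insight: comparing 3 Jones polynomials yields 3 groups


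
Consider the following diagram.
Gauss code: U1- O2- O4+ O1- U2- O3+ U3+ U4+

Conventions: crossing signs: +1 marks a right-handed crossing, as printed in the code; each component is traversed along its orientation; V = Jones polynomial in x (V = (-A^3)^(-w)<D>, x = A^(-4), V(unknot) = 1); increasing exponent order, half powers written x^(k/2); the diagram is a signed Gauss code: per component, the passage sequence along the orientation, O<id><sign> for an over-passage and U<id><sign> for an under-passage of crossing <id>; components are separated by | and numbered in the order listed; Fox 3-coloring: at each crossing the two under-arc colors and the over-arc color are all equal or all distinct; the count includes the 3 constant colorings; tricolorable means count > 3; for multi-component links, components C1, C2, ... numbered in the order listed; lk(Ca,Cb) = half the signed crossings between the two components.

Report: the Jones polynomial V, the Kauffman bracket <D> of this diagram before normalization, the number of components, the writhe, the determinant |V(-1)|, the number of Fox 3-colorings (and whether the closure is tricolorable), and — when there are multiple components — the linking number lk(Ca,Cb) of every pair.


V(x) = 1
bracket: 1, w = 0
1 component, writhe 0, over 4 crossings
det 1, colorings 3 of 3^4 — not tricolorable
observation: w = 0 (over 4 crossings) is diagram-only; (-A^3)^(0) removes it from V


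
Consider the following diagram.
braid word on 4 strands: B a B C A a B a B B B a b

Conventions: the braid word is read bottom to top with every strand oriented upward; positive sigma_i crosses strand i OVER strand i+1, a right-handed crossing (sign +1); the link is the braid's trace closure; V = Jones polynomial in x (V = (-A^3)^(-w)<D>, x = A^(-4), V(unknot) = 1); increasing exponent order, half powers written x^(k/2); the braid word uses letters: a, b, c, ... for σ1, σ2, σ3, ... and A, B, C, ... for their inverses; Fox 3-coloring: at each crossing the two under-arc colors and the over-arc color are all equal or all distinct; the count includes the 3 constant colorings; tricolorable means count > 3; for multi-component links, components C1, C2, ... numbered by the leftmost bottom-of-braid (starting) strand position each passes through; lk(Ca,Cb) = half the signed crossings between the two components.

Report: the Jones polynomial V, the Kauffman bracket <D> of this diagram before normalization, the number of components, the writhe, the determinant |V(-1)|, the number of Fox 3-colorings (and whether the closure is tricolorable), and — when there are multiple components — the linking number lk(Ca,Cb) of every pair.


V(x) = -x^-6 + 2x^-5 - 4x^-4 + 5x^-3 - 4x^-2 + 5x^-1 - 3 + 2x - x^2
bracket: A^-17 - 2A^-13 + 3A^-9 - 5A^-5 + 4A^-1 - 5A^3 + 4A^7 - 2A^11 + A^15, w = -3
1 component, writhe -3, over 13 crossings
det 27, colorings 9 of 3^13 — tricolorable
observation: |V(-1)| = 27: so tricolorable, since 3 divides 27


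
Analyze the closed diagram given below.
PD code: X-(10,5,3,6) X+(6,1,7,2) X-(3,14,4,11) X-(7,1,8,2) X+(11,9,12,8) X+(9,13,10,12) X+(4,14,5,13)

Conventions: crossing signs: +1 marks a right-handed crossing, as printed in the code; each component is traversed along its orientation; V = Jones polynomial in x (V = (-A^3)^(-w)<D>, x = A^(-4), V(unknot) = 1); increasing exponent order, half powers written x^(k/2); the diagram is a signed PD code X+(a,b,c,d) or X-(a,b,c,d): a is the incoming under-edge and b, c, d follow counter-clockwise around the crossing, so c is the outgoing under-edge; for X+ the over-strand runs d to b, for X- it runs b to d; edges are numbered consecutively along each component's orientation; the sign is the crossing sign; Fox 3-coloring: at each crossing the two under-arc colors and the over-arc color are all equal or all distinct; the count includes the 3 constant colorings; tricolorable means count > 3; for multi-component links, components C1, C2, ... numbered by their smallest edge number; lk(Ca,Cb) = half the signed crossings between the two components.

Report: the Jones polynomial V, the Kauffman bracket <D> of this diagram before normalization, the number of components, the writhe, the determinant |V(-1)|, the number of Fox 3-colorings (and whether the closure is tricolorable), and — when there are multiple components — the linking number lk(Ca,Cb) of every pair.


V = 1 + x + x^2 + x^3
<D> = -A^-9 - A^-5 - A^-1 - A^3 (w = +1)
3 components over 7 crossings, w = +1
lk(C1,C2): 0
lk(C1,C3) = 0
linking number lk(C2,C3) = +1
9 Fox colorings among 3^8, |V(-1)| = 0: tricolorable
why: the span of V is 3, within the link bound 7 + 3 - 1


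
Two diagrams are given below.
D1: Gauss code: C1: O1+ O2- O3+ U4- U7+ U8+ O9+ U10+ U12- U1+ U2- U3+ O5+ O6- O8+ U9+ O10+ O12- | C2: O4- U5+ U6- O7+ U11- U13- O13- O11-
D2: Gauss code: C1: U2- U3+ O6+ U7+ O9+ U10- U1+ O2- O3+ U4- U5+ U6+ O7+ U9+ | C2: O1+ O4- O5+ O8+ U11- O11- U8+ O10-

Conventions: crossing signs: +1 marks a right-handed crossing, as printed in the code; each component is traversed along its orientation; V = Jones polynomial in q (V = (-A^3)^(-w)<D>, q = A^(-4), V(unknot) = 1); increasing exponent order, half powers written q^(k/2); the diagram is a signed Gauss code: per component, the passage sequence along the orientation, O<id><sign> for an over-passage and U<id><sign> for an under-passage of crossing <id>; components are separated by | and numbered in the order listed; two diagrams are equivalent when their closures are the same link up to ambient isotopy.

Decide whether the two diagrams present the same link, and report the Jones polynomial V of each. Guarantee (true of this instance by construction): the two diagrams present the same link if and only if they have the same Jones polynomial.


equivalent: yes
V(D1) = -q^(1/2) - q^(3/2) - q^(5/2) + q^(9/2)  (w +1, c 13, <D> = -A^-15 + A^-7 + A^-3 + A)
V(D2) = -q^(1/2) - q^(3/2) - q^(5/2) + q^(9/2)  [11 crossings, <D> = -A^-9 + A^-1 + A^3 + A^7, w = +3]
key observation: all 2 diagrams share one V(q), hence one class


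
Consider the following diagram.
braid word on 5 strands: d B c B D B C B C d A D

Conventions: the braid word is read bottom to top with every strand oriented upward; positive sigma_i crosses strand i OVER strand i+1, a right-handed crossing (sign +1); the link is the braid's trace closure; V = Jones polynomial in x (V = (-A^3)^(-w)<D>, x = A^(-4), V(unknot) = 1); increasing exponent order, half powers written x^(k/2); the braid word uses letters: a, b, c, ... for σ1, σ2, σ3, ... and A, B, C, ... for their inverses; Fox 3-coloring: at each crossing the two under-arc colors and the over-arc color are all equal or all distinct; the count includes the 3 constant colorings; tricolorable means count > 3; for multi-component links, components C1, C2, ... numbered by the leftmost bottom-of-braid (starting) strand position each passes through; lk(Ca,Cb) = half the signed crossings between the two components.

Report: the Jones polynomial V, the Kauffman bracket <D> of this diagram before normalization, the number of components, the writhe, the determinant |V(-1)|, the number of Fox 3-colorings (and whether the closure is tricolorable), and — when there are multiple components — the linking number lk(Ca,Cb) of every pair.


V(x) = -x^-7 + x^-6 - x^-5 + x^-4 + x^-2
bracket: A^-10 + A^-2 - A^2 + A^6 - A^10, w = -6
1 component, writhe -6, over 12 crossings
det 5, colorings 3 of 3^12 — not tricolorable
observation: the span of V is 5, forcing >= 5 crossings in any diagram


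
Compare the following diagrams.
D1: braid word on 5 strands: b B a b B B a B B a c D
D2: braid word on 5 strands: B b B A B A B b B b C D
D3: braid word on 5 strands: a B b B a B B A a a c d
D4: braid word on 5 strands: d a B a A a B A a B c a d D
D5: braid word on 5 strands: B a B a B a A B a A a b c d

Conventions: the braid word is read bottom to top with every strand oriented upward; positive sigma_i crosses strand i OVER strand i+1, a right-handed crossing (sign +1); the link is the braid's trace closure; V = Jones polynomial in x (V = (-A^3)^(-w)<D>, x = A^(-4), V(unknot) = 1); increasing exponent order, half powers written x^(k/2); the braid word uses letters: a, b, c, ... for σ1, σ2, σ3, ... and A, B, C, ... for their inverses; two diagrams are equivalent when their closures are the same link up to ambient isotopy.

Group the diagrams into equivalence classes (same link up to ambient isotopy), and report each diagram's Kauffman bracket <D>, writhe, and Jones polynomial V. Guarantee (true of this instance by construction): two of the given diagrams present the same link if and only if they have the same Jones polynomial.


equivalence classes: {D1, D3, D4, D5} | {D2}
D1 (bracket -A^-12 + 2A^-8 - 2A^-4 + 3 - 2A^4 + 2A^8 - A^12; 12 crossings at w = 0): V = -x^-3 + 2x^-2 - 2x^-1 + 3 - 2x + 2x^2 - x^3
V(D2) = -x^-4 + x^-3 + x^-1  [12 crossings, <D> = A^-14 + A^-6 - A^-2, w = -6]
V(D3) = -x^-3 + 2x^-2 - 2x^-1 + 3 - 2x + 2x^2 - x^3  (w +2, c 12, <D> = -A^-6 + 2A^-2 - 2A^2 + 3A^6 - 2A^10 + 2A^14 - A^18)
V(D4) = -x^-3 + 2x^-2 - 2x^-1 + 3 - 2x + 2x^2 - x^3  (w +2, c 14, <D> = -A^-6 + 2A^-2 - 2A^2 + 3A^6 - 2A^10 + 2A^14 - A^18)
V(D5) = -x^-3 + 2x^-2 - 2x^-1 + 3 - 2x + 2x^2 - x^3  (w +2, c 14, <D> = -A^-6 + 2A^-2 - 2A^2 + 3A^6 - 2A^10 + 2A^14 - A^18)
key observation: 2 classes among 5 diagrams; unequal V(x) rules out equality
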